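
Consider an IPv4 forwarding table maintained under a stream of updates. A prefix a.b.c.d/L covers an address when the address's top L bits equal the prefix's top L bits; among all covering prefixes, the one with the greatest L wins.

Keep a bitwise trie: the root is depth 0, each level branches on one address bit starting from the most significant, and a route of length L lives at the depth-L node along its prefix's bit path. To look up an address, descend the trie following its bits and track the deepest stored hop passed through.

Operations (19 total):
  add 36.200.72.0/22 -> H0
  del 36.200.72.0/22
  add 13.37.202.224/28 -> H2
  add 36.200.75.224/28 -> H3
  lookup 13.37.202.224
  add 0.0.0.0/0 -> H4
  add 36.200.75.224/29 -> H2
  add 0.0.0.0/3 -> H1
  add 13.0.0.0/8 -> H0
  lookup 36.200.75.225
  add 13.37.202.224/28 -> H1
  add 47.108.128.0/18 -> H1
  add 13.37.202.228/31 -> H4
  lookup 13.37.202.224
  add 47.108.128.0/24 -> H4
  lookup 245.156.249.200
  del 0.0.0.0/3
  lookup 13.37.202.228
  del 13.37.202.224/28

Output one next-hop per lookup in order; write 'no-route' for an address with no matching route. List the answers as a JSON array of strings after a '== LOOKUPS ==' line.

Trace:
  add 36.200.72.0/22 -> H0 at depth 22
  del 36.200.72.0/22 (clear depth 22)
  add 13.37.202.224/28 -> H2 at depth 28
  add 36.200.75.224/28 -> H3 at depth 28
  lookup 13.37.202.224: bits 0000110100100101110010101110 walk d0:-→d1:-→d2:-→d3:-→d4:-→d5:-→d6:-→d7:-→d8:-→d9:-→d10:-→d11:-→d12:-→d13:-→d14:-→d15:-→d16:-→d17:-→d18:-→d19:-→d20:-→d21:-→d22:-→d23:-→d24:-→d25:-→d26:-→d27:-→d28:H2 -> H2
  add 0.0.0.0/0 -> H4 at depth 0
  add 36.200.75.224/29 -> H2 at depth 29
  add 0.0.0.0/3 -> H1 at depth 3
  add 13.0.0.0/8 -> H0 at depth 8
  lookup 36.200.75.225: bits 00100100110010000100101111100 walk d0:H4→d1:-→d2:-→d3:-→d4:-→d5:-→d6:-→d7:-→d8:-→d9:-→d10:-→d11:-→d12:-→d13:-→d14:-→d15:-→d16:-→d17:-→d18:-→d19:-→d20:-→d21:-→d22:-→d23:-→d24:-→d25:-→d26:-→d27:-→d28:H3→d29:H2 -> H2
  add 13.37.202.224/28 -> H1 at depth 28
  add 47.108.128.0/18 -> H1 at depth 18
  add 13.37.202.228/31 -> H4 at depth 31
  lookup 13.37.202.224: bits 00001101001001011100101011100 walk d0:H4→d1:-→d2:-→d3:H1→d4:-→d5:-→d6:-→d7:-→d8:H0→d9:-→d10:-→d11:-→d12:-→d13:-→d14:-→d15:-→d16:-→d17:-→d18:-→d19:-→d20:-→d21:-→d22:-→d23:-→d24:-→d25:-→d26:-→d27:-→d28:H1→d29:- -> H1
  add 47.108.128.0/24 -> H4 at depth 24
  lookup 245.156.249.200: bits ε walk d0:H4 -> H4
  del 0.0.0.0/3 (clear depth 3)
  lookup 13.37.202.228: bits 0000110100100101110010101110010 walk d0:H4→d1:-→d2:-→d3:-→d4:-→d5:-→d6:-→d7:-→d8:H0→d9:-→d10:-→d11:-→d12:-→d13:-→d14:-→d15:-→d16:-→d17:-→d18:-→d19:-→d20:-→d21:-→d22:-→d23:-→d24:-→d25:-→d26:-→d27:-→d28:H1→d29:-→d30:-→d31:H4 -> H4
  del 13.37.202.224/28 (clear depth 28)

== LOOKUPS ==
["H2","H2","H1","H4","H4"]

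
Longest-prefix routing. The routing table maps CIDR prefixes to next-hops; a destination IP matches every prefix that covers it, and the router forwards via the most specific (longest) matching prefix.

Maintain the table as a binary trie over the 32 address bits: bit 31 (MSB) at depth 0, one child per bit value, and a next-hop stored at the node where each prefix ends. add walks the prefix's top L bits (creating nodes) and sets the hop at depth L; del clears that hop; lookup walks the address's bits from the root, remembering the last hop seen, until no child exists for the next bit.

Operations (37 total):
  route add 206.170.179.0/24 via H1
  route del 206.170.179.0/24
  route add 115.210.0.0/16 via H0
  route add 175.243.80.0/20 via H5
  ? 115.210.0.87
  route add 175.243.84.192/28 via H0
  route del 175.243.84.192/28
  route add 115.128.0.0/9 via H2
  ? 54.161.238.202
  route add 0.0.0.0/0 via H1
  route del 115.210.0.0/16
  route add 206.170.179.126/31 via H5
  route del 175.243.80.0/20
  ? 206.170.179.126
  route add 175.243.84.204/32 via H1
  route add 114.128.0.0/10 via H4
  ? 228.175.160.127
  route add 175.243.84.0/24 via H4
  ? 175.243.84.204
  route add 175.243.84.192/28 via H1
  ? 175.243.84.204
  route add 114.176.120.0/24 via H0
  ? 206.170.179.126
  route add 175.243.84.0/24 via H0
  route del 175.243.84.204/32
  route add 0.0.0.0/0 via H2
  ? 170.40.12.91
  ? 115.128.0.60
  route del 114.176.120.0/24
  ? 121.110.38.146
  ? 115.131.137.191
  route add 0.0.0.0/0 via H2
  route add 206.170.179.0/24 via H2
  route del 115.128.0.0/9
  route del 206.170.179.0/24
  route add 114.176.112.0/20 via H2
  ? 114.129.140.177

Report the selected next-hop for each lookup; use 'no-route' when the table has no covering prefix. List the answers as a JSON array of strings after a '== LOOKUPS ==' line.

Trace:
  + 206.170.179.0/24 (H1) depth=24
  del 206.170.179.0/24 (clear depth 24)
  + 115.210.0.0/16 (H0) depth=16
  + 175.243.80.0/20 (H5) depth=20
  lookup 115.210.0.87: bits 0111001111010010 walk d0:-→d1:-→d2:-→d3:-→d4:-→d5:-→d6:-→d7:-→d8:-→d9:-→d10:-→d11:-→d12:-→d13:-→d14:-→d15:-→d16:H0 -> H0
  + 175.243.84.192/28 (H0) depth=28
  del 175.243.84.192/28 (clear depth 28)
  + 115.128.0.0/9 (H2) depth=9
  lookup 54.161.238.202: bits 0 walk d0:-→d1:- -> no-route
  + 0.0.0.0/0 (H1) depth=0
  del 115.210.0.0/16 (clear depth 16)
  + 206.170.179.126/31 (H5) depth=31
  del 175.243.80.0/20 (clear depth 20)
  lookup 206.170.179.126: bits 1100111010101010101100110111111 walk d0:H1→d1:-→d2:-→d3:-→d4:-→d5:-→d6:-→d7:-→d8:-→d9:-→d10:-→d11:-→d12:-→d13:-→d14:-→d15:-→d16:-→d17:-→d18:-→d19:-→d20:-→d21:-→d22:-→d23:-→d24:-→d25:-→d26:-→d27:-→d28:-→d29:-→d30:-→d31:H5 -> H5
  + 175.243.84.204/32 (H1) depth=32
  + 114.128.0.0/10 (H4) depth=10
  lookup 228.175.160.127: bits 11 walk d0:H1→d1:-→d2:- -> H1
  + 175.243.84.0/24 (H4) depth=24
  lookup 175.243.84.204: bits 10101111111100110101010011001100 walk d0:H1→d1:-→d2:-→d3:-→d4:-→d5:-→d6:-→d7:-→d8:-→d9:-→d10:-→d11:-→d12:-→d13:-→d14:-→d15:-→d16:-→d17:-→d18:-→d19:-→d20:-→d21:-→d22:-→d23:-→d24:H4→d25:-→d26:-→d27:-→d28:-→d29:-→d30:-→d31:-→d32:H1 -> H1
  + 175.243.84.192/28 (H1) depth=28
  lookup 175.243.84.204: bits 10101111111100110101010011001100 walk d0:H1→d1:-→d2:-→d3:-→d4:-→d5:-→d6:-→d7:-→d8:-→d9:-→d10:-→d11:-→d12:-→d13:-→d14:-→d15:-→d16:-→d17:-→d18:-→d19:-→d20:-→d21:-→d22:-→d23:-→d24:H4→d25:-→d26:-→d27:-→d28:H1→d29:-→d30:-→d31:-→d32:H1 -> H1
  + 114.176.120.0/24 (H0) depth=24
  lookup 206.170.179.126: bits 1100111010101010101100110111111 walk d0:H1→d1:-→d2:-→d3:-→d4:-→d5:-→d6:-→d7:-→d8:-→d9:-→d10:-→d11:-→d12:-→d13:-→d14:-→d15:-→d16:-→d17:-→d18:-→d19:-→d20:-→d21:-→d22:-→d23:-→d24:-→d25:-→d26:-→d27:-→d28:-→d29:-→d30:-→d31:H5 -> H5
  + 175.243.84.0/24 (H0) depth=24
  del 175.243.84.204/32 (clear depth 32)
  + 0.0.0.0/0 (H2) depth=0
  lookup 170.40.12.91: bits 10101 walk d0:H2→d1:-→d2:-→d3:-→d4:-→d5:- -> H2
  lookup 115.128.0.60: bits 011100111 walk d0:H2→d1:-→d2:-→d3:-→d4:-→d5:-→d6:-→d7:-→d8:-→d9:H2 -> H2
  del 114.176.120.0/24 (clear depth 24)
  lookup 121.110.38.146: bits 0111 walk d0:H2→d1:-→d2:-→d3:-→d4:- -> H2
  lookup 115.131.137.191: bits 011100111 walk d0:H2→d1:-→d2:-→d3:-→d4:-→d5:-→d6:-→d7:-→d8:-→d9:H2 -> H2
  + 0.0.0.0/0 (H2) depth=0
  + 206.170.179.0/24 (H2) depth=24
  del 115.128.0.0/9 (clear depth 9)
  del 206.170.179.0/24 (clear depth 24)
  + 114.176.112.0/20 (H2) depth=20
  lookup 114.129.140.177: bits 0111001010 walk d0:H2→d1:-→d2:-→d3:-→d4:-→d5:-→d6:-→d7:-→d8:-→d9:-→d10:H4 -> H4

== LOOKUPS ==
["H0","no-route","H5","H1","H1","H1","H5","H2","H2","H2","H2","H4"]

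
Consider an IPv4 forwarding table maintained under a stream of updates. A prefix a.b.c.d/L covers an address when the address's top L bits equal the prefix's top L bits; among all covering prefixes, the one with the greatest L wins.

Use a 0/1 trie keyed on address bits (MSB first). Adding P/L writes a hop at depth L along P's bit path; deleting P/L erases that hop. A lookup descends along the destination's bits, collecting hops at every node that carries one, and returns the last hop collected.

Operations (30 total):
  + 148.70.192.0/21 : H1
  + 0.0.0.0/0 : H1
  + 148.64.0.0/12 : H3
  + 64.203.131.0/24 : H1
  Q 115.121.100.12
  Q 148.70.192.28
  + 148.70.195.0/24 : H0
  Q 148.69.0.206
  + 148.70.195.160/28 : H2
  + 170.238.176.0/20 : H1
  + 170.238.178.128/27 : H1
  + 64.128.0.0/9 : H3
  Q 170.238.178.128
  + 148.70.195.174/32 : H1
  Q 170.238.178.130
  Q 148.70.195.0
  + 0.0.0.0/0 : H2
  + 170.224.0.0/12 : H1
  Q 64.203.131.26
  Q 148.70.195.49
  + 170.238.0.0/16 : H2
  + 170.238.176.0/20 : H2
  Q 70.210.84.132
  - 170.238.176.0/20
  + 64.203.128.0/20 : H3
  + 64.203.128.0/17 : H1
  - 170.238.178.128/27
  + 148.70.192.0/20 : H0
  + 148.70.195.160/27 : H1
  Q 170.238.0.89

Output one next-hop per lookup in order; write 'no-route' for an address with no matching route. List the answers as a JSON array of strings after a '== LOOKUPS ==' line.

Process each operation:
  + 148.70.192.0/21 (H1) depth=21
  + 0.0.0.0/0 (H1) depth=0
  + 148.64.0.0/12 (H3) depth=12
  + 64.203.131.0/24 (H1) depth=24
  ? 115.121.100.12  path d0:H1→d1:-→d2:-  best=H1
  ? 148.70.192.28  path d0:H1→d1:-→d2:-→d3:-→d4:-→d5:-→d6:-→d7:-→d8:-→d9:-→d10:-→d11:-→d12:H3→d13:-→d14:-→d15:-→d16:-→d17:-→d18:-→d19:-→d20:-→d21:H1  best=H1
  + 148.70.195.0/24 (H0) depth=24
  ? 148.69.0.206  path d0:H1→d1:-→d2:-→d3:-→d4:-→d5:-→d6:-→d7:-→d8:-→d9:-→d10:-→d11:-→d12:H3→d13:-→d14:-  best=H3
  + 148.70.195.160/28 (H2) depth=28
  + 170.238.176.0/20 (H1) depth=20
  + 170.238.178.128/27 (H1) depth=27
  + 64.128.0.0/9 (H3) depth=9
  ? 170.238.178.128  path d0:H1→d1:-→d2:-→d3:-→d4:-→d5:-→d6:-→d7:-→d8:-→d9:-→d10:-→d11:-→d12:-→d13:-→d14:-→d15:-→d16:-→d17:-→d18:-→d19:-→d20:H1→d21:-→d22:-→d23:-→d24:-→d25:-→d26:-→d27:H1  best=H1
  + 148.70.195.174/32 (H1) depth=32
  ? 170.238.178.130  path d0:H1→d1:-→d2:-→d3:-→d4:-→d5:-→d6:-→d7:-→d8:-→d9:-→d10:-→d11:-→d12:-→d13:-→d14:-→d15:-→d16:-→d17:-→d18:-→d19:-→d20:H1→d21:-→d22:-→d23:-→d24:-→d25:-→d26:-→d27:H1  best=H1
  ? 148.70.195.0  path d0:H1→d1:-→d2:-→d3:-→d4:-→d5:-→d6:-→d7:-→d8:-→d9:-→d10:-→d11:-→d12:H3→d13:-→d14:-→d15:-→d16:-→d17:-→d18:-→d19:-→d20:-→d21:H1→d22:-→d23:-→d24:H0  best=H0
  + 0.0.0.0/0 (H2) depth=0
  + 170.224.0.0/12 (H1) depth=12
  ? 64.203.131.26  path d0:H2→d1:-→d2:-→d3:-→d4:-→d5:-→d6:-→d7:-→d8:-→d9:H3→d10:-→d11:-→d12:-→d13:-→d14:-→d15:-→d16:-→d17:-→d18:-→d19:-→d20:-→d21:-→d22:-→d23:-→d24:H1  best=H1
  ? 148.70.195.49  path d0:H2→d1:-→d2:-→d3:-→d4:-→d5:-→d6:-→d7:-→d8:-→d9:-→d10:-→d11:-→d12:H3→d13:-→d14:-→d15:-→d16:-→d17:-→d18:-→d19:-→d20:-→d21:H1→d22:-→d23:-→d24:H0  best=H0
  + 170.238.0.0/16 (H2) depth=16
  + 170.238.176.0/20 (H2) depth=20
  ? 70.210.84.132  path d0:H2→d1:-→d2:-→d3:-→d4:-→d5:-  best=H2
  - 170.238.176.0/20 clear@20
  + 64.203.128.0/20 (H3) depth=20
  + 64.203.128.0/17 (H1) depth=17
  - 170.238.178.128/27 clear@27
  + 148.70.192.0/20 (H0) depth=20
  + 148.70.195.160/27 (H1) depth=27
  ? 170.238.0.89  path d0:H2→d1:-→d2:-→d3:-→d4:-→d5:-→d6:-→d7:-→d8:-→d9:-→d10:-→d11:-→d12:H1→d13:-→d14:-→d15:-→d16:H2  best=H2

== LOOKUPS ==
["H1","H1","H3","H1","H1","H0","H1","H0","H2","H2"]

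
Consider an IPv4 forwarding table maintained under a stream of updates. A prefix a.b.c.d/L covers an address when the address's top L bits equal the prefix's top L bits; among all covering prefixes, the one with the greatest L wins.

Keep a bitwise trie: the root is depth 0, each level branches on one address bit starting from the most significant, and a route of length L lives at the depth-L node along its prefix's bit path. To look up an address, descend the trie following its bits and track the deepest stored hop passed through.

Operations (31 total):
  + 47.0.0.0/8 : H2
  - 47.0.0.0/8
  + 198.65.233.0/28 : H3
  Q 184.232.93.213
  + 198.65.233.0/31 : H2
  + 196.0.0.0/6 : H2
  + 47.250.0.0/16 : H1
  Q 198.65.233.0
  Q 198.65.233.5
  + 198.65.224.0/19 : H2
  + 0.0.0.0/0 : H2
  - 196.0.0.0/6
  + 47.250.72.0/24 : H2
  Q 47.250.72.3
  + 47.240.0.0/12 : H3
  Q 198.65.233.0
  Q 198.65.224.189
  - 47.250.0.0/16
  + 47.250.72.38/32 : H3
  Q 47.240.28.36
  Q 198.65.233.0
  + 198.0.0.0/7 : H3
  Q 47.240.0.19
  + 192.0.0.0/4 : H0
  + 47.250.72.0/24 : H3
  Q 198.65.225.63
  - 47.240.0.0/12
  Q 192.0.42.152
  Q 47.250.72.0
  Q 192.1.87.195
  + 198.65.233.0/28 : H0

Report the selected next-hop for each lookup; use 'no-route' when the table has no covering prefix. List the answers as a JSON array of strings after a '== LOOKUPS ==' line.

Process each operation:
  add 47.0.0.0/8 -> H2 at depth 8
  - 47.0.0.0/8 clear@8
  add 198.65.233.0/28 -> H3 at depth 28
  lookup 184.232.93.213: bits 1 walk d0:-→d1:- -> no-route
  add 198.65.233.0/31 -> H2 at depth 31
  add 196.0.0.0/6 -> H2 at depth 6
  add 47.250.0.0/16 -> H1 at depth 16
  lookup 198.65.233.0: bits 1100011001000001111010010000000 walk d0:-→d1:-→d2:-→d3:-→d4:-→d5:-→d6:H2→d7:-→d8:-→d9:-→d10:-→d11:-→d12:-→d13:-→d14:-→d15:-→d16:-→d17:-→d18:-→d19:-→d20:-→d21:-→d22:-→d23:-→d24:-→d25:-→d26:-→d27:-→d28:H3→d29:-→d30:-→d31:H2 -> H2
  lookup 198.65.233.5: bits 11000110010000011110100100000 walk d0:-→d1:-→d2:-→d3:-→d4:-→d5:-→d6:H2→d7:-→d8:-→d9:-→d10:-→d11:-→d12:-→d13:-→d14:-→d15:-→d16:-→d17:-→d18:-→d19:-→d20:-→d21:-→d22:-→d23:-→d24:-→d25:-→d26:-→d27:-→d28:H3→d29:- -> H3
  add 198.65.224.0/19 -> H2 at depth 19
  add 0.0.0.0/0 -> H2 at depth 0
  - 196.0.0.0/6 clear@6
  add 47.250.72.0/24 -> H2 at depth 24
  lookup 47.250.72.3: bits 001011111111101001001000 walk d0:H2→d1:-→d2:-→d3:-→d4:-→d5:-→d6:-→d7:-→d8:-→d9:-→d10:-→d11:-→d12:-→d13:-→d14:-→d15:-→d16:H1→d17:-→d18:-→d19:-→d20:-→d21:-→d22:-→d23:-→d24:H2 -> H2
  add 47.240.0.0/12 -> H3 at depth 12
  lookup 198.65.233.0: bits 1100011001000001111010010000000 walk d0:H2→d1:-→d2:-→d3:-→d4:-→d5:-→d6:-→d7:-→d8:-→d9:-→d10:-→d11:-→d12:-→d13:-→d14:-→d15:-→d16:-→d17:-→d18:-→d19:H2→d20:-→d21:-→d22:-→d23:-→d24:-→d25:-→d26:-→d27:-→d28:H3→d29:-→d30:-→d31:H2 -> H2
  lookup 198.65.224.189: bits 11000110010000011110 walk d0:H2→d1:-→d2:-→d3:-→d4:-→d5:-→d6:-→d7:-→d8:-→d9:-→d10:-→d11:-→d12:-→d13:-→d14:-→d15:-→d16:-→d17:-→d18:-→d19:H2→d20:- -> H2
  - 47.250.0.0/16 clear@16
  add 47.250.72.38/32 -> H3 at depth 32
  lookup 47.240.28.36: bits 001011111111 walk d0:H2→d1:-→d2:-→d3:-→d4:-→d5:-→d6:-→d7:-→d8:-→d9:-→d10:-→d11:-→d12:H3 -> H3
  lookup 198.65.233.0: bits 1100011001000001111010010000000 walk d0:H2→d1:-→d2:-→d3:-→d4:-→d5:-→d6:-→d7:-→d8:-→d9:-→d10:-→d11:-→d12:-→d13:-→d14:-→d15:-→d16:-→d17:-→d18:-→d19:H2→d20:-→d21:-→d22:-→d23:-→d24:-→d25:-→d26:-→d27:-→d28:H3→d29:-→d30:-→d31:H2 -> H2
  add 198.0.0.0/7 -> H3 at depth 7
  lookup 47.240.0.19: bits 001011111111 walk d0:H2→d1:-→d2:-→d3:-→d4:-→d5:-→d6:-→d7:-→d8:-→d9:-→d10:-→d11:-→d12:H3 -> H3
  add 192.0.0.0/4 -> H0 at depth 4
  add 47.250.72.0/24 -> H3 at depth 24
  lookup 198.65.225.63: bits 11000110010000011110 walk d0:H2→d1:-→d2:-→d3:-→d4:H0→d5:-→d6:-→d7:H3→d8:-→d9:-→d10:-→d11:-→d12:-→d13:-→d14:-→d15:-→d16:-→d17:-→d18:-→d19:H2→d20:- -> H2
  - 47.240.0.0/12 clear@12
  lookup 192.0.42.152: bits 11000 walk d0:H2→d1:-→d2:-→d3:-→d4:H0→d5:- -> H0
  lookup 47.250.72.0: bits 00101111111110100100100000 walk d0:H2→d1:-→d2:-→d3:-→d4:-→d5:-→d6:-→d7:-→d8:-→d9:-→d10:-→d11:-→d12:-→d13:-→d14:-→d15:-→d16:-→d17:-→d18:-→d19:-→d20:-→d21:-→d22:-→d23:-→d24:H3→d25:-→d26:- -> H3
  lookup 192.1.87.195: bits 11000 walk d0:H2→d1:-→d2:-→d3:-→d4:H0→d5:- -> H0
  add 198.65.233.0/28 -> H0 at depth 28

== LOOKUPS ==
["no-route","H2","H3","H2","H2","H2","H3","H2","H3","H2","H0","H3","H0"]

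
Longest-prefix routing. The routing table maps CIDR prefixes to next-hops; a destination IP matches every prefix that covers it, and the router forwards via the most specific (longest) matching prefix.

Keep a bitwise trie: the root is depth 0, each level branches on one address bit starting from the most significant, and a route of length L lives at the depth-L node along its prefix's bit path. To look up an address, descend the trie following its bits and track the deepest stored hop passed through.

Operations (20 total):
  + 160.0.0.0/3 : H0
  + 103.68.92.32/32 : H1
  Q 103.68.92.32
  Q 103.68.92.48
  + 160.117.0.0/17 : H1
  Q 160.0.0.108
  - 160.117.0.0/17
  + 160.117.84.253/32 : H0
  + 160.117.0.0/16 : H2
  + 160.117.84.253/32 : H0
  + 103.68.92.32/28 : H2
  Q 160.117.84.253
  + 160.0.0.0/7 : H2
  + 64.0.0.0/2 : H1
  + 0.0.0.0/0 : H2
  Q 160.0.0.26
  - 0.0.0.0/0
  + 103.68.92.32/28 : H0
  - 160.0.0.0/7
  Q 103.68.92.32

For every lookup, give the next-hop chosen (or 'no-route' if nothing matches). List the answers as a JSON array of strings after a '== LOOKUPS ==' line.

Apply in order:
  + 160.0.0.0/3 (H0) depth=3
  + 103.68.92.32/32 (H1) depth=32
  lookup 103.68.92.32: bits 01100111010001000101110000100000 walk d0:-→d1:-→d2:-→d3:-→d4:-→d5:-→d6:-→d7:-→d8:-→d9:-→d10:-→d11:-→d12:-→d13:-→d14:-→d15:-→d16:-→d17:-→d18:-→d19:-→d20:-→d21:-→d22:-→d23:-→d24:-→d25:-→d26:-→d27:-→d28:-→d29:-→d30:-→d31:-→d32:H1 -> H1
  lookup 103.68.92.48: bits 011001110100010001011100001 walk d0:-→d1:-→d2:-→d3:-→d4:-→d5:-→d6:-→d7:-→d8:-→d9:-→d10:-→d11:-→d12:-→d13:-→d14:-→d15:-→d16:-→d17:-→d18:-→d19:-→d20:-→d21:-→d22:-→d23:-→d24:-→d25:-→d26:-→d27:- -> no-route
  + 160.117.0.0/17 (H1) depth=17
  lookup 160.0.0.108: bits 101000000 walk d0:-→d1:-→d2:-→d3:H0→d4:-→d5:-→d6:-→d7:-→d8:-→d9:- -> H0
  - 160.117.0.0/17 clear@17
  + 160.117.84.253/32 (H0) depth=32
  + 160.117.0.0/16 (H2) depth=16
  + 160.117.84.253/32 (H0) depth=32
  + 103.68.92.32/28 (H2) depth=28
  lookup 160.117.84.253: bits 10100000011101010101010011111101 walk d0:-→d1:-→d2:-→d3:H0→d4:-→d5:-→d6:-→d7:-→d8:-→d9:-→d10:-→d11:-→d12:-→d13:-→d14:-→d15:-→d16:H2→d17:-→d18:-→d19:-→d20:-→d21:-→d22:-→d23:-→d24:-→d25:-→d26:-→d27:-→d28:-→d29:-→d30:-→d31:-→d32:H0 -> H0
  + 160.0.0.0/7 (H2) depth=7
  + 64.0.0.0/2 (H1) depth=2
  + 0.0.0.0/0 (H2) depth=0
  lookup 160.0.0.26: bits 101000000 walk d0:H2→d1:-→d2:-→d3:H0→d4:-→d5:-→d6:-→d7:H2→d8:-→d9:- -> H2
  - 0.0.0.0/0 clear@0
  + 103.68.92.32/28 (H0) depth=28
  - 160.0.0.0/7 clear@7
  lookup 103.68.92.32: bits 01100111010001000101110000100000 walk d0:-→d1:-→d2:H1→d3:-→d4:-→d5:-→d6:-→d7:-→d8:-→d9:-→d10:-→d11:-→d12:-→d13:-→d14:-→d15:-→d16:-→d17:-→d18:-→d19:-→d20:-→d21:-→d22:-→d23:-→d24:-→d25:-→d26:-→d27:-→d28:H0→d29:-→d30:-→d31:-→d32:H1 -> H1

== LOOKUPS ==
["H1","no-route","H0","H0","H2","H1"]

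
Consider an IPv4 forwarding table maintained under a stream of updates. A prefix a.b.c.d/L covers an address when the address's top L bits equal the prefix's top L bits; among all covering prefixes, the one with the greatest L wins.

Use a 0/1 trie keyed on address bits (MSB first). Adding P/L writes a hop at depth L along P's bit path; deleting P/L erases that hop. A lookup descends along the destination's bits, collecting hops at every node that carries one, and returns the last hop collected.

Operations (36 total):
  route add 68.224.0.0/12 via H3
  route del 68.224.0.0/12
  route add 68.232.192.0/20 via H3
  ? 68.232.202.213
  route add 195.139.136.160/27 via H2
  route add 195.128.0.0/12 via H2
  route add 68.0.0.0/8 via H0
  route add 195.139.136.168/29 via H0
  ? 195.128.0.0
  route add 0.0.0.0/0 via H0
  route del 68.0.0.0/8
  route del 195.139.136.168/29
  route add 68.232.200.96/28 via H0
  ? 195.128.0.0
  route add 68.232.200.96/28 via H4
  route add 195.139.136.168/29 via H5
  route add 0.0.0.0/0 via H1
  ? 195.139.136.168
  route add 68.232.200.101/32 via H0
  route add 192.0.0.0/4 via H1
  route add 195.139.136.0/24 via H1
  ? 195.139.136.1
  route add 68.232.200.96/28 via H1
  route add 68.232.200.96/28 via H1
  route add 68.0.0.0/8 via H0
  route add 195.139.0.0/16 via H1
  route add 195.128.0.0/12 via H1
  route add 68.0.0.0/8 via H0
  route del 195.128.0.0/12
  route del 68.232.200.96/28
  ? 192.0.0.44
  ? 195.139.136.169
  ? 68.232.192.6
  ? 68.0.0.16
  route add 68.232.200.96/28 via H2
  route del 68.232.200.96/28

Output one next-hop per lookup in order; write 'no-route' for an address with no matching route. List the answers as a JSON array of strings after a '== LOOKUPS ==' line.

Trace:
  + 68.224.0.0/12 (H3) depth=12
  - 68.224.0.0/12 clear@12
  + 68.232.192.0/20 (H3) depth=20
  lookup 68.232.202.213: bits 01000100111010001100 walk d0:-→d1:-→d2:-→d3:-→d4:-→d5:-→d6:-→d7:-→d8:-→d9:-→d10:-→d11:-→d12:-→d13:-→d14:-→d15:-→d16:-→d17:-→d18:-→d19:-→d20:H3 -> H3
  + 195.139.136.160/27 (H2) depth=27
  + 195.128.0.0/12 (H2) depth=12
  + 68.0.0.0/8 (H0) depth=8
  + 195.139.136.168/29 (H0) depth=29
  lookup 195.128.0.0: bits 110000111000 walk d0:-→d1:-→d2:-→d3:-→d4:-→d5:-→d6:-→d7:-→d8:-→d9:-→d10:-→d11:-→d12:H2 -> H2
  + 0.0.0.0/0 (H0) depth=0
  - 68.0.0.0/8 clear@8
  - 195.139.136.168/29 clear@29
  + 68.232.200.96/28 (H0) depth=28
  lookup 195.128.0.0: bits 110000111000 walk d0:H0→d1:-→d2:-→d3:-→d4:-→d5:-→d6:-→d7:-→d8:-→d9:-→d10:-→d11:-→d12:H2 -> H2
  + 68.232.200.96/28 (H4) depth=28
  + 195.139.136.168/29 (H5) depth=29
  + 0.0.0.0/0 (H1) depth=0
  lookup 195.139.136.168: bits 11000011100010111000100010101 walk d0:H1→d1:-→d2:-→d3:-→d4:-→d5:-→d6:-→d7:-→d8:-→d9:-→d10:-→d11:-→d12:H2→d13:-→d14:-→d15:-→d16:-→d17:-→d18:-→d19:-→d20:-→d21:-→d22:-→d23:-→d24:-→d25:-→d26:-→d27:H2→d28:-→d29:H5 -> H5
  + 68.232.200.101/32 (H0) depth=32
  + 192.0.0.0/4 (H1) depth=4
  + 195.139.136.0/24 (H1) depth=24
  lookup 195.139.136.1: bits 110000111000101110001000 walk d0:H1→d1:-→d2:-→d3:-→d4:H1→d5:-→d6:-→d7:-→d8:-→d9:-→d10:-→d11:-→d12:H2→d13:-→d14:-→d15:-→d16:-→d17:-→d18:-→d19:-→d20:-→d21:-→d22:-→d23:-→d24:H1 -> H1
  + 68.232.200.96/28 (H1) depth=28
  + 68.232.200.96/28 (H1) depth=28
  + 68.0.0.0/8 (H0) depth=8
  + 195.139.0.0/16 (H1) depth=16
  + 195.128.0.0/12 (H1) depth=12
  + 68.0.0.0/8 (H0) depth=8
  - 195.128.0.0/12 clear@12
  - 68.232.200.96/28 clear@28
  lookup 192.0.0.44: bits 110000 walk d0:H1→d1:-→d2:-→d3:-→d4:H1→d5:-→d6:- -> H1
  lookup 195.139.136.169: bits 11000011100010111000100010101 walk d0:H1→d1:-→d2:-→d3:-→d4:H1→d5:-→d6:-→d7:-→d8:-→d9:-→d10:-→d11:-→d12:-→d13:-→d14:-→d15:-→d16:H1→d17:-→d18:-→d19:-→d20:-→d21:-→d22:-→d23:-→d24:H1→d25:-→d26:-→d27:H2→d28:-→d29:H5 -> H5
  lookup 68.232.192.6: bits 01000100111010001100 walk d0:H1→d1:-→d2:-→d3:-→d4:-→d5:-→d6:-→d7:-→d8:H0→d9:-→d10:-→d11:-→d12:-→d13:-→d14:-→d15:-→d16:-→d17:-→d18:-→d19:-→d20:H3 -> H3
  lookup 68.0.0.16: bits 01000100 walk d0:H1→d1:-→d2:-→d3:-→d4:-→d5:-→d6:-→d7:-→d8:H0 -> H0
  + 68.232.200.96/28 (H2) depth=28
  - 68.232.200.96/28 clear@28

== LOOKUPS ==
["H3","H2","H2","H5","H1","H1","H5","H3","H0"]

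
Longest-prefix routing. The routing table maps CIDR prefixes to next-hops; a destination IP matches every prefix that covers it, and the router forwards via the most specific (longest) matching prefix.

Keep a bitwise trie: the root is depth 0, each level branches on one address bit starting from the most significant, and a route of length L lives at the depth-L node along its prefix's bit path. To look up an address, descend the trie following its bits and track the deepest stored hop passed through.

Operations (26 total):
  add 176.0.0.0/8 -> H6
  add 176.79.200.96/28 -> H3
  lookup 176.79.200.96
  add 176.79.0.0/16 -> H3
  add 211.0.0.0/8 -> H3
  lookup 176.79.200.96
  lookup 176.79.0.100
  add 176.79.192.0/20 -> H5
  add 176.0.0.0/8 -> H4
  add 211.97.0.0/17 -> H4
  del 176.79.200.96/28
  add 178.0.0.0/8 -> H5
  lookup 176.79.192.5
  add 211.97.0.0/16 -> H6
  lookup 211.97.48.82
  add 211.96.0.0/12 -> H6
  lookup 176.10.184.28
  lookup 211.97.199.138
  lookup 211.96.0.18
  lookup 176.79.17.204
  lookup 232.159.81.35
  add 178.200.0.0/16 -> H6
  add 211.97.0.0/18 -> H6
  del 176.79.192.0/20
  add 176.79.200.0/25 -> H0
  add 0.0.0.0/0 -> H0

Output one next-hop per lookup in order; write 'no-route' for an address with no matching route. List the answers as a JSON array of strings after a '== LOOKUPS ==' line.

Process each operation:
  + 176.0.0.0/8 (H6) depth=8
  + 176.79.200.96/28 (H3) depth=28
  ? 176.79.200.96  path d0:-→d1:-→d2:-→d3:-→d4:-→d5:-→d6:-→d7:-→d8:H6→d9:-→d10:-→d11:-→d12:-→d13:-→d14:-→d15:-→d16:-→d17:-→d18:-→d19:-→d20:-→d21:-→d22:-→d23:-→d24:-→d25:-→d26:-→d27:-→d28:H3  best=H3
  + 176.79.0.0/16 (H3) depth=16
  + 211.0.0.0/8 (H3) depth=8
  ? 176.79.200.96  path d0:-→d1:-→d2:-→d3:-→d4:-→d5:-→d6:-→d7:-→d8:H6→d9:-→d10:-→d11:-→d12:-→d13:-→d14:-→d15:-→d16:H3→d17:-→d18:-→d19:-→d20:-→d21:-→d22:-→d23:-→d24:-→d25:-→d26:-→d27:-→d28:H3  best=H3
  ? 176.79.0.100  path d0:-→d1:-→d2:-→d3:-→d4:-→d5:-→d6:-→d7:-→d8:H6→d9:-→d10:-→d11:-→d12:-→d13:-→d14:-→d15:-→d16:H3  best=H3
  + 176.79.192.0/20 (H5) depth=20
  + 176.0.0.0/8 (H4) depth=8
  + 211.97.0.0/17 (H4) depth=17
  del 176.79.200.96/28 (clear depth 28)
  + 178.0.0.0/8 (H5) depth=8
  ? 176.79.192.5  path d0:-→d1:-→d2:-→d3:-→d4:-→d5:-→d6:-→d7:-→d8:H4→d9:-→d10:-→d11:-→d12:-→d13:-→d14:-→d15:-→d16:H3→d17:-→d18:-→d19:-→d20:H5  best=H5
  + 211.97.0.0/16 (H6) depth=16
  ? 211.97.48.82  path d0:-→d1:-→d2:-→d3:-→d4:-→d5:-→d6:-→d7:-→d8:H3→d9:-→d10:-→d11:-→d12:-→d13:-→d14:-→d15:-→d16:H6→d17:H4  best=H4
  + 211.96.0.0/12 (H6) depth=12
  ? 176.10.184.28  path d0:-→d1:-→d2:-→d3:-→d4:-→d5:-→d6:-→d7:-→d8:H4→d9:-  best=H4
  ? 211.97.199.138  path d0:-→d1:-→d2:-→d3:-→d4:-→d5:-→d6:-→d7:-→d8:H3→d9:-→d10:-→d11:-→d12:H6→d13:-→d14:-→d15:-→d16:H6  best=H6
  ? 211.96.0.18  path d0:-→d1:-→d2:-→d3:-→d4:-→d5:-→d6:-→d7:-→d8:H3→d9:-→d10:-→d11:-→d12:H6→d13:-→d14:-→d15:-  best=H6
  ? 176.79.17.204  path d0:-→d1:-→d2:-→d3:-→d4:-→d5:-→d6:-→d7:-→d8:H4→d9:-→d10:-→d11:-→d12:-→d13:-→d14:-→d15:-→d16:H3  best=H3
  ? 232.159.81.35  path d0:-→d1:-→d2:-  best=no-route
  + 178.200.0.0/16 (H6) depth=16
  + 211.97.0.0/18 (H6) depth=18
  del 176.79.192.0/20 (clear depth 20)
  + 176.79.200.0/25 (H0) depth=25
  + 0.0.0.0/0 (H0) depth=0

== LOOKUPS ==
["H3","H3","H3","H5","H4","H4","H6","H6","H3","no-route"]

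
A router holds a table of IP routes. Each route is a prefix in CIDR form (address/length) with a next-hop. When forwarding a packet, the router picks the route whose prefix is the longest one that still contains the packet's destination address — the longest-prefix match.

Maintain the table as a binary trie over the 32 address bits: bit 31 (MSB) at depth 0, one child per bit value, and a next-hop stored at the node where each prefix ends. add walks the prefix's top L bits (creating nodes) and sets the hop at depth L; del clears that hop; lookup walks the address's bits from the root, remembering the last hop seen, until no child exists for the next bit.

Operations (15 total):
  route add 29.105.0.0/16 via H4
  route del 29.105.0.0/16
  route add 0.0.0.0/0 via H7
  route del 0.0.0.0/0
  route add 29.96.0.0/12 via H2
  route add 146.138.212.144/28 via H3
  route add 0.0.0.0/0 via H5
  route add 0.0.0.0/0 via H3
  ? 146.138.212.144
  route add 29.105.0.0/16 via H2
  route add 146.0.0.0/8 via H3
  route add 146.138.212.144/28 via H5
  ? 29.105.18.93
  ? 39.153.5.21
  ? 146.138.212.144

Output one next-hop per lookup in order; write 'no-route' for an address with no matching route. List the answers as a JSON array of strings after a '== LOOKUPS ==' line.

Process each operation:
  + 29.105.0.0/16 (H4) depth=16
  del 29.105.0.0/16 (clear depth 16)
  + 0.0.0.0/0 (H7) depth=0
  del 0.0.0.0/0 (clear depth 0)
  + 29.96.0.0/12 (H2) depth=12
  + 146.138.212.144/28 (H3) depth=28
  + 0.0.0.0/0 (H5) depth=0
  + 0.0.0.0/0 (H3) depth=0
  ? 146.138.212.144  path d0:H3→d1:-→d2:-→d3:-→d4:-→d5:-→d6:-→d7:-→d8:-→d9:-→d10:-→d11:-→d12:-→d13:-→d14:-→d15:-→d16:-→d17:-→d18:-→d19:-→d20:-→d21:-→d22:-→d23:-→d24:-→d25:-→d26:-→d27:-→d28:H3  best=H3
  + 29.105.0.0/16 (H2) depth=16
  + 146.0.0.0/8 (H3) depth=8
  + 146.138.212.144/28 (H5) depth=28
  ? 29.105.18.93  path d0:H3→d1:-→d2:-→d3:-→d4:-→d5:-→d6:-→d7:-→d8:-→d9:-→d10:-→d11:-→d12:H2→d13:-→d14:-→d15:-→d16:H2  best=H2
  ? 39.153.5.21  path d0:H3→d1:-→d2:-  best=H3
  ? 146.138.212.144  path d0:H3→d1:-→d2:-→d3:-→d4:-→d5:-→d6:-→d7:-→d8:H3→d9:-→d10:-→d11:-→d12:-→d13:-→d14:-→d15:-→d16:-→d17:-→d18:-→d19:-→d20:-→d21:-→d22:-→d23:-→d24:-→d25:-→d26:-→d27:-→d28:H5  best=H5

== LOOKUPS ==
["H3","H2","H3","H5"]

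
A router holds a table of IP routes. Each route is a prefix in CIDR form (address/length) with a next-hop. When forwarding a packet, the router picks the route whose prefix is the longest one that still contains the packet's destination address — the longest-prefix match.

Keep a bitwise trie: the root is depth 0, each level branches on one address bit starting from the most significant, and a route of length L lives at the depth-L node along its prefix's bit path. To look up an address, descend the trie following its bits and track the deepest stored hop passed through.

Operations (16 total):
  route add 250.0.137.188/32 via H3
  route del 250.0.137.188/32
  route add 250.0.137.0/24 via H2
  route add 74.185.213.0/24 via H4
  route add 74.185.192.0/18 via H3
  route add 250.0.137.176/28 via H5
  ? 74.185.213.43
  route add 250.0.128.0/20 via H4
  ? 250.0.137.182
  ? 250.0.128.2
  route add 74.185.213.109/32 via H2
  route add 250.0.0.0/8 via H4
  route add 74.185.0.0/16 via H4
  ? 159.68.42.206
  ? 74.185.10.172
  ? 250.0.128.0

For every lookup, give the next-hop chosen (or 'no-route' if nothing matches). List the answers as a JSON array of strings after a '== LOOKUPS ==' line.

Process each operation:
  add 250.0.137.188/32 -> H3 at depth 32
  - 250.0.137.188/32 clear@32
  add 250.0.137.0/24 -> H2 at depth 24
  add 74.185.213.0/24 -> H4 at depth 24
  add 74.185.192.0/18 -> H3 at depth 18
  add 250.0.137.176/28 -> H5 at depth 28
  ? 74.185.213.43  path d0:-→d1:-→d2:-→d3:-→d4:-→d5:-→d6:-→d7:-→d8:-→d9:-→d10:-→d11:-→d12:-→d13:-→d14:-→d15:-→d16:-→d17:-→d18:H3→d19:-→d20:-→d21:-→d22:-→d23:-→d24:H4  best=H4
  add 250.0.128.0/20 -> H4 at depth 20
  ? 250.0.137.182  path d0:-→d1:-→d2:-→d3:-→d4:-→d5:-→d6:-→d7:-→d8:-→d9:-→d10:-→d11:-→d12:-→d13:-→d14:-→d15:-→d16:-→d17:-→d18:-→d19:-→d20:H4→d21:-→d22:-→d23:-→d24:H2→d25:-→d26:-→d27:-→d28:H5  best=H5
  ? 250.0.128.2  path d0:-→d1:-→d2:-→d3:-→d4:-→d5:-→d6:-→d7:-→d8:-→d9:-→d10:-→d11:-→d12:-→d13:-→d14:-→d15:-→d16:-→d17:-→d18:-→d19:-→d20:H4  best=H4
  add 74.185.213.109/32 -> H2 at depth 32
  add 250.0.0.0/8 -> H4 at depth 8
  add 74.185.0.0/16 -> H4 at depth 16
  ? 159.68.42.206  path d0:-→d1:-  best=no-route
  ? 74.185.10.172  path d0:-→d1:-→d2:-→d3:-→d4:-→d5:-→d6:-→d7:-→d8:-→d9:-→d10:-→d11:-→d12:-→d13:-→d14:-→d15:-→d16:H4  best=H4
  ? 250.0.128.0  path d0:-→d1:-→d2:-→d3:-→d4:-→d5:-→d6:-→d7:-→d8:H4→d9:-→d10:-→d11:-→d12:-→d13:-→d14:-→d15:-→d16:-→d17:-→d18:-→d19:-→d20:H4  best=H4

== LOOKUPS ==
["H4","H5","H4","no-route","H4","H4"]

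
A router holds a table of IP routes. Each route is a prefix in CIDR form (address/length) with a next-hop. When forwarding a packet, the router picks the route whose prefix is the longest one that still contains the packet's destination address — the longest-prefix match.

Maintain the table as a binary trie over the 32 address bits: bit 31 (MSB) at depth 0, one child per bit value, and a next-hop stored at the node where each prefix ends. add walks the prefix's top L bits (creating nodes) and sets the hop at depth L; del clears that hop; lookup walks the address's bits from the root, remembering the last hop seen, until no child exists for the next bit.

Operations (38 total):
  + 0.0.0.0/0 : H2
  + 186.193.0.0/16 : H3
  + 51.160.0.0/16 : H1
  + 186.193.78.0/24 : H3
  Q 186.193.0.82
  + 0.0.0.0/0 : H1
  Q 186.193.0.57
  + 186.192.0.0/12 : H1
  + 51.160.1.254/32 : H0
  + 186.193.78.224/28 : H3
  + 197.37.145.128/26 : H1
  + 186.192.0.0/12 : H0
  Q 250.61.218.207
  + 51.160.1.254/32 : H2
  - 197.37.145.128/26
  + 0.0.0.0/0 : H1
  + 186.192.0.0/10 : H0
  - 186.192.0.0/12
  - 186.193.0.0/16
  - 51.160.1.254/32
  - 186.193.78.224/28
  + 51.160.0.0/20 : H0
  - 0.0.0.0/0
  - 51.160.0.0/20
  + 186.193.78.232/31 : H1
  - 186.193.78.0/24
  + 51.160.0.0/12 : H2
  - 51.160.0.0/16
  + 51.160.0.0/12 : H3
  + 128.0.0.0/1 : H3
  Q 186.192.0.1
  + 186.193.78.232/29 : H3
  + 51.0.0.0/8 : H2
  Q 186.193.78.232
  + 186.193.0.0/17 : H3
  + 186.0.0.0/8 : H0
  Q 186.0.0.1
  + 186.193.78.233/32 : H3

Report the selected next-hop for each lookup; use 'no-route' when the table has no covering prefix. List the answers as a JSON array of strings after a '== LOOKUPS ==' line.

Apply in order:
  + 0.0.0.0/0 (H2) depth=0
  + 186.193.0.0/16 (H3) depth=16
  + 51.160.0.0/16 (H1) depth=16
  + 186.193.78.0/24 (H3) depth=24
  lookup 186.193.0.82: bits 10111010110000010 walk d0:H2→d1:-→d2:-→d3:-→d4:-→d5:-→d6:-→d7:-→d8:-→d9:-→d10:-→d11:-→d12:-→d13:-→d14:-→d15:-→d16:H3→d17:- -> H3
  + 0.0.0.0/0 (H1) depth=0
  lookup 186.193.0.57: bits 10111010110000010 walk d0:H1→d1:-→d2:-→d3:-→d4:-→d5:-→d6:-→d7:-→d8:-→d9:-→d10:-→d11:-→d12:-→d13:-→d14:-→d15:-→d16:H3→d17:- -> H3
  + 186.192.0.0/12 (H1) depth=12
  + 51.160.1.254/32 (H0) depth=32
  + 186.193.78.224/28 (H3) depth=28
  + 197.37.145.128/26 (H1) depth=26
  + 186.192.0.0/12 (H0) depth=12
  lookup 250.61.218.207: bits 11 walk d0:H1→d1:-→d2:- -> H1
  + 51.160.1.254/32 (H2) depth=32
  del 197.37.145.128/26 (clear depth 26)
  + 0.0.0.0/0 (H1) depth=0
  + 186.192.0.0/10 (H0) depth=10
  del 186.192.0.0/12 (clear depth 12)
  del 186.193.0.0/16 (clear depth 16)
  del 51.160.1.254/32 (clear depth 32)
  del 186.193.78.224/28 (clear depth 28)
  + 51.160.0.0/20 (H0) depth=20
  del 0.0.0.0/0 (clear depth 0)
  del 51.160.0.0/20 (clear depth 20)
  + 186.193.78.232/31 (H1) depth=31
  del 186.193.78.0/24 (clear depth 24)
  + 51.160.0.0/12 (H2) depth=12
  del 51.160.0.0/16 (clear depth 16)
  + 51.160.0.0/12 (H3) depth=12
  + 128.0.0.0/1 (H3) depth=1
  lookup 186.192.0.1: bits 101110101100000 walk d0:-→d1:H3→d2:-→d3:-→d4:-→d5:-→d6:-→d7:-→d8:-→d9:-→d10:H0→d11:-→d12:-→d13:-→d14:-→d15:- -> H0
  + 186.193.78.232/29 (H3) depth=29
  + 51.0.0.0/8 (H2) depth=8
  lookup 186.193.78.232: bits 1011101011000001010011101110100 walk d0:-→d1:H3→d2:-→d3:-→d4:-→d5:-→d6:-→d7:-→d8:-→d9:-→d10:H0→d11:-→d12:-→d13:-→d14:-→d15:-→d16:-→d17:-→d18:-→d19:-→d20:-→d21:-→d22:-→d23:-→d24:-→d25:-→d26:-→d27:-→d28:-→d29:H3→d30:-→d31:H1 -> H1
  + 186.193.0.0/17 (H3) depth=17
  + 186.0.0.0/8 (H0) depth=8
  lookup 186.0.0.1: bits 10111010 walk d0:-→d1:H3→d2:-→d3:-→d4:-→d5:-→d6:-→d7:-→d8:H0 -> H0
  + 186.193.78.233/32 (H3) depth=32

== LOOKUPS ==
["H3","H3","H1","H0","H1","H0"]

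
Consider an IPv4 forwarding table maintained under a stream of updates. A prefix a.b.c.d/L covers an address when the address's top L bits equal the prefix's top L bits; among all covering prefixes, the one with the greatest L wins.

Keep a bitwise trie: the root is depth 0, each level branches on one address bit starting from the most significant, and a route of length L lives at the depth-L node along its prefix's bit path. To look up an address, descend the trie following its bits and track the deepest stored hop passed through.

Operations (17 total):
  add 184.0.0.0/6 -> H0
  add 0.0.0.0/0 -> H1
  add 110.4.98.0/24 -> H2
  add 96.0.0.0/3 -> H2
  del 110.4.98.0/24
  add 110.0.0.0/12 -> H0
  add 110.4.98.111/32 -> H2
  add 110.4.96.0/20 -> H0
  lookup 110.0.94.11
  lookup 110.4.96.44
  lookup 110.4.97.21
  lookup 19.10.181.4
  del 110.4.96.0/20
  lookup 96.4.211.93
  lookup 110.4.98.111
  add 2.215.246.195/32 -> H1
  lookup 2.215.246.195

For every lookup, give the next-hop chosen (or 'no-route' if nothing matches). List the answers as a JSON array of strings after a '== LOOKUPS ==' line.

Trace:
  add 184.0.0.0/6 -> H0 at depth 6
  add 0.0.0.0/0 -> H1 at depth 0
  add 110.4.98.0/24 -> H2 at depth 24
  add 96.0.0.0/3 -> H2 at depth 3
  del 110.4.98.0/24 (clear depth 24)
  add 110.0.0.0/12 -> H0 at depth 12
  add 110.4.98.111/32 -> H2 at depth 32
  add 110.4.96.0/20 -> H0 at depth 20
  ? 110.0.94.11  path d0:H1→d1:-→d2:-→d3:H2→d4:-→d5:-→d6:-→d7:-→d8:-→d9:-→d10:-→d11:-→d12:H0→d13:-  best=H0
  ? 110.4.96.44  path d0:H1→d1:-→d2:-→d3:H2→d4:-→d5:-→d6:-→d7:-→d8:-→d9:-→d10:-→d11:-→d12:H0→d13:-→d14:-→d15:-→d16:-→d17:-→d18:-→d19:-→d20:H0→d21:-→d22:-  best=H0
  ? 110.4.97.21  path d0:H1→d1:-→d2:-→d3:H2→d4:-→d5:-→d6:-→d7:-→d8:-→d9:-→d10:-→d11:-→d12:H0→d13:-→d14:-→d15:-→d16:-→d17:-→d18:-→d19:-→d20:H0→d21:-→d22:-  best=H0
  ? 19.10.181.4  path d0:H1→d1:-  best=H1
  del 110.4.96.0/20 (clear depth 20)
  ? 96.4.211.93  path d0:H1→d1:-→d2:-→d3:H2→d4:-  best=H2
  ? 110.4.98.111  path d0:H1→d1:-→d2:-→d3:H2→d4:-→d5:-→d6:-→d7:-→d8:-→d9:-→d10:-→d11:-→d12:H0→d13:-→d14:-→d15:-→d16:-→d17:-→d18:-→d19:-→d20:-→d21:-→d22:-→d23:-→d24:-→d25:-→d26:-→d27:-→d28:-→d29:-→d30:-→d31:-→d32:H2  best=H2
  add 2.215.246.195/32 -> H1 at depth 32
  ? 2.215.246.195  path d0:H1→d1:-→d2:-→d3:-→d4:-→d5:-→d6:-→d7:-→d8:-→d9:-→d10:-→d11:-→d12:-→d13:-→d14:-→d15:-→d16:-→d17:-→d18:-→d19:-→d20:-→d21:-→d22:-→d23:-→d24:-→d25:-→d26:-→d27:-→d28:-→d29:-→d30:-→d31:-→d32:H1  best=H1

== LOOKUPS ==
["H0","H0","H0","H1","H2","H2","H1"]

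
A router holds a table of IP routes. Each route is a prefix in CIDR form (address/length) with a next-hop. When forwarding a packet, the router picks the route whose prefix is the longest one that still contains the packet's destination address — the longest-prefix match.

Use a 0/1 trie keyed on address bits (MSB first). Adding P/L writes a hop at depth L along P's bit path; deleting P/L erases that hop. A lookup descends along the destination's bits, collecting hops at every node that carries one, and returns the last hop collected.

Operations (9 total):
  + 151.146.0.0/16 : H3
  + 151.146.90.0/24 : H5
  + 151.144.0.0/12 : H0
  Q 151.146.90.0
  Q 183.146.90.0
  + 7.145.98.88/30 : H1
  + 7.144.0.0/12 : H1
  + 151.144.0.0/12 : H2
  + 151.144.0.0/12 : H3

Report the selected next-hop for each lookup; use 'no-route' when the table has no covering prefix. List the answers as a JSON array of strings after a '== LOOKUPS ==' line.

Process each operation:
  + 151.146.0.0/16 (H3) depth=16
  + 151.146.90.0/24 (H5) depth=24
  + 151.144.0.0/12 (H0) depth=12
  lookup 151.146.90.0: bits 100101111001001001011010 walk d0:-→d1:-→d2:-→d3:-→d4:-→d5:-→d6:-→d7:-→d8:-→d9:-→d10:-→d11:-→d12:H0→d13:-→d14:-→d15:-→d16:H3→d17:-→d18:-→d19:-→d20:-→d21:-→d22:-→d23:-→d24:H5 -> H5
  lookup 183.146.90.0: bits 10 walk d0:-→d1:-→d2:- -> no-route
  + 7.145.98.88/30 (H1) depth=30
  + 7.144.0.0/12 (H1) depth=12
  + 151.144.0.0/12 (H2) depth=12
  + 151.144.0.0/12 (H3) depth=12

== LOOKUPS ==
["H5","no-route"]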